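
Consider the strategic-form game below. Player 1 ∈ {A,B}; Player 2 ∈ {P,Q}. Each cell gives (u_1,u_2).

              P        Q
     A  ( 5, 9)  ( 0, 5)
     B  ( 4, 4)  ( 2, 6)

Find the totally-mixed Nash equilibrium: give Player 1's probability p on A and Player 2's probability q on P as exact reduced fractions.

P1 indiff ⇒ q·5+(1-q)·0 = q·4+(1-q)·2 ⇒ q(1) = (1-q)(2) ⇒ q = 2/3
P2 indiff ⇒ p·9+(1-p)·4 = p·5+(1-p)·6 ⇒ p(4) = (1-p)(2) ⇒ p = 1/3

p=1/3, q=2/3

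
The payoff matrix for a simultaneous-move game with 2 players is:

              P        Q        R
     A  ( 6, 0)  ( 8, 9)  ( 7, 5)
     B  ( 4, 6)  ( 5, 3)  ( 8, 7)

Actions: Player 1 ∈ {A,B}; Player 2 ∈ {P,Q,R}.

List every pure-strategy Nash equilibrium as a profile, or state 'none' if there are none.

Nash profiles: (A,Q), (B,R)

(A,P): not NE [P2→Q gives 9>0]
(A,Q): NE
(A,R): not NE [P1→B gives 8>7; P2→Q gives 9>5]
(B,P): not NE [P1→A gives 6>4; P2→R gives 7>6]
(B,Q): not NE [P1→A gives 8>5; P2→R gives 7>3]
(B,R): NE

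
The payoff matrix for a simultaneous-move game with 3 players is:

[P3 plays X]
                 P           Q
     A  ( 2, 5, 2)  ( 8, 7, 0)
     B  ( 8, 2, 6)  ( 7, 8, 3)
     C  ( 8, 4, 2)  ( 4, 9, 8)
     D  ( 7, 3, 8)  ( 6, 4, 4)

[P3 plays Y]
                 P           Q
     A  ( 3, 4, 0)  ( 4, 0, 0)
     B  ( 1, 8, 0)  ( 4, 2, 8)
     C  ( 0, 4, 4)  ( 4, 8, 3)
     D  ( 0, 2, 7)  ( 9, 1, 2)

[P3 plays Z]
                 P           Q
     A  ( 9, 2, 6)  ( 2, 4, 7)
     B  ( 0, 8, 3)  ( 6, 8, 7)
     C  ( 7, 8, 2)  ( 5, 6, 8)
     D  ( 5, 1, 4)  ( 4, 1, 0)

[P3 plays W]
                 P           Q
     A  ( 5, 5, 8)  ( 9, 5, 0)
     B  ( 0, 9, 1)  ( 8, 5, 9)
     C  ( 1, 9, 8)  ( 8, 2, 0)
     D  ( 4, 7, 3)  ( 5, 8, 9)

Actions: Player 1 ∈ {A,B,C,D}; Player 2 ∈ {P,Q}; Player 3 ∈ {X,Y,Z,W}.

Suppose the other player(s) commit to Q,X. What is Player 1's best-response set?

BR_1 = {A}

u_1(A vs Q,X) = 8
u_1(B vs Q,X) = 7
u_1(C vs Q,X) = 4
u_1(D vs Q,X) = 6
max payoff 8 at {A}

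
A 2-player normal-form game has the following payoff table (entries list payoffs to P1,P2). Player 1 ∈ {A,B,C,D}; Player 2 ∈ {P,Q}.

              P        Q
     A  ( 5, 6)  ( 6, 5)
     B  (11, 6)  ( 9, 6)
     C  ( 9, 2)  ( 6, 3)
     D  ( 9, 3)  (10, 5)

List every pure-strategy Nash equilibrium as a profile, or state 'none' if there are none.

Nash profiles: (B,P), (D,Q)

(A,P): not NE [P1→B gives 11>5]
(A,Q): not NE [P1→D gives 10>6; P2→P gives 6>5]
(B,P): NE
(B,Q): not NE [P1→D gives 10>9]
(C,P): not NE [P1→B gives 11>9; P2→Q gives 3>2]
(C,Q): not NE [P1→D gives 10>6]
(D,P): not NE [P1→B gives 11>9; P2→Q gives 5>3]
(D,Q): NE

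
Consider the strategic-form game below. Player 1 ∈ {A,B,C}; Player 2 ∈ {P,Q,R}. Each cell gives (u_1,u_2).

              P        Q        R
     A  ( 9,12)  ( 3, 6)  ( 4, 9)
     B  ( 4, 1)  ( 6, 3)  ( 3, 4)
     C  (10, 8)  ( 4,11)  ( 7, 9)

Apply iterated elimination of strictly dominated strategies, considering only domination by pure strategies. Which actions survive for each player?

Remaining: P1:{B,C} P2:{Q,R}

P1 drop A (C beats it: P:10>9 Q:4>3 R:7>4)
P2 drop P (Q beats it: B:3>1 C:11>8)
P1→{B,C} P2→{Q,R}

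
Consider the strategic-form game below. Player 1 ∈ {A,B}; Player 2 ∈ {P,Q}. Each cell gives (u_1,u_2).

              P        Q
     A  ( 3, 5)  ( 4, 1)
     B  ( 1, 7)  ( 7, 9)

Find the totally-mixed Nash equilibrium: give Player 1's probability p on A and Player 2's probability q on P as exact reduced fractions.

(p,q) = (1/3, 3/5)

P1 indiff ⇒ q·3+(1-q)·4 = q·1+(1-q)·7 ⇒ q(2) = (1-q)(3) ⇒ q = 3/5
P2 indiff ⇒ p·5+(1-p)·7 = p·1+(1-p)·9 ⇒ p(4) = (1-p)(2) ⇒ p = 1/3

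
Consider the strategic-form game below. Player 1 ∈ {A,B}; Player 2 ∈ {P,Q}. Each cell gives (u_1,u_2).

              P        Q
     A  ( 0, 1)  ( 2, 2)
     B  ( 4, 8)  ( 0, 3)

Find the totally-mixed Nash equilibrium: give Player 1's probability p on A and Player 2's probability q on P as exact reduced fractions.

p=5/6, q=1/3

P1 indiff ⇒ q·0+(1-q)·2 = q·4+(1-q)·0 ⇒ q(-4) = (1-q)(-2) ⇒ q = 1/3
P2 indiff ⇒ p·1+(1-p)·8 = p·2+(1-p)·3 ⇒ p(-1) = (1-p)(-5) ⇒ p = 5/6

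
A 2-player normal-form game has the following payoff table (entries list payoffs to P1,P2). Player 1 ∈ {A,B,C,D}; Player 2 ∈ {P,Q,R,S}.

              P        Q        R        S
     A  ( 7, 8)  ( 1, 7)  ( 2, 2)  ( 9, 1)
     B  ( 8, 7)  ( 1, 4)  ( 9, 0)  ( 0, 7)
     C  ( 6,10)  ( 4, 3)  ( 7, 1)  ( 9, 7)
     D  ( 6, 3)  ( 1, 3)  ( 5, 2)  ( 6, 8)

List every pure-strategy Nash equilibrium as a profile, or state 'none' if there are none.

PSNE = {(B,P)}

(A,P): not NE [P1→B gives 8>7]
(A,Q): not NE [P1→C gives 4>1; P2→P gives 8>7]
(A,R): not NE [P1→B gives 9>2; P2→P gives 8>2]
(A,S): not NE [P2→P gives 8>1]
(B,P): NE
(B,Q): not NE [P1→C gives 4>1; P2→S gives 7>4]
(B,R): not NE [P2→S gives 7>0]
(B,S): not NE [P1→C gives 9>0]
(C,P): not NE [P1→B gives 8>6]
(C,Q): not NE [P2→P gives 10>3]
(C,R): not NE [P1→B gives 9>7; P2→P gives 10>1]
(C,S): not NE [P2→P gives 10>7]
(D,P): not NE [P1→B gives 8>6; P2→S gives 8>3]
(D,Q): not NE [P1→C gives 4>1; P2→S gives 8>3]
(D,R): not NE [P1→B gives 9>5; P2→S gives 8>2]
(D,S): not NE [P1→C gives 9>6]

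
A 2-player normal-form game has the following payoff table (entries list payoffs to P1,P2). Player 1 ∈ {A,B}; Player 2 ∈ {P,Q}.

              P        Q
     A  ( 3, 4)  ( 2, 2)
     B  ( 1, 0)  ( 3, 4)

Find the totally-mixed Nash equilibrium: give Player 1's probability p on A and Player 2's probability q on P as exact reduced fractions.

p=2/3, q=1/3

P1 indiff ⇒ q·3+(1-q)·2 = q·1+(1-q)·3 ⇒ q(2) = (1-q)(1) ⇒ q = 1/3
P2 indiff ⇒ p·4+(1-p)·0 = p·2+(1-p)·4 ⇒ p(2) = (1-p)(4) ⇒ p = 2/3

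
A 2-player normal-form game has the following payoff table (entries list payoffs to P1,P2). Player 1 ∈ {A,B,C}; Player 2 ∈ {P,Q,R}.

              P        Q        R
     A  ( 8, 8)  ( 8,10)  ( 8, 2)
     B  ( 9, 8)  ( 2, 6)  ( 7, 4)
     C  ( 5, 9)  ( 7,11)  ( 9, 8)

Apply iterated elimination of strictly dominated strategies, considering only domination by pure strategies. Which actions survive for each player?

P2 drop R (P beats it: A:8>2 B:8>4 C:9>8)
P1 drop C (A beats it: P:8>5 Q:8>7)
P1→{A,B} P2→{P,Q}

Remaining: P1:{A,B} P2:{P,Q}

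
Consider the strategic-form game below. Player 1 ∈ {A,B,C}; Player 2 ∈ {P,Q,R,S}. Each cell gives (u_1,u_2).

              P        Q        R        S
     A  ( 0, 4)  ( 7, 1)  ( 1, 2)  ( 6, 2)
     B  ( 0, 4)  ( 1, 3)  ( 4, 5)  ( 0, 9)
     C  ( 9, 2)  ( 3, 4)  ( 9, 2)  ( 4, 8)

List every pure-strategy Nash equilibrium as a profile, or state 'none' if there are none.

(A,P): not NE [P1→C gives 9>0]
(A,Q): not NE [P2→P gives 4>1]
(A,R): not NE [P1→C gives 9>1; P2→P gives 4>2]
(A,S): not NE [P2→P gives 4>2]
(B,P): not NE [P1→C gives 9>0; P2→S gives 9>4]
(B,Q): not NE [P1→A gives 7>1; P2→S gives 9>3]
(B,R): not NE [P1→C gives 9>4; P2→S gives 9>5]
(B,S): not NE [P1→A gives 6>0]
(C,P): not NE [P2→S gives 8>2]
(C,Q): not NE [P1→A gives 7>3; P2→S gives 8>4]
(C,R): not NE [P2→S gives 8>2]
(C,S): not NE [P1→A gives 6>4]

Equilibria: none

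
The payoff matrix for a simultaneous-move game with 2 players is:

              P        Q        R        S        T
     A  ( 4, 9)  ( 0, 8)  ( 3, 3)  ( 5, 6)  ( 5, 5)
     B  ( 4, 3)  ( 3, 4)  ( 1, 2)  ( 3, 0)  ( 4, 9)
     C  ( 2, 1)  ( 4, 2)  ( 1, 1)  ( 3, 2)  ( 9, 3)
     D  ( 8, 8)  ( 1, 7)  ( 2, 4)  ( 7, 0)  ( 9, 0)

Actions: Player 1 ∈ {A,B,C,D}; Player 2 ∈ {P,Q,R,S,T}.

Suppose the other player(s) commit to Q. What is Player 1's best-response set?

BR_1 = {C}

u_1(A vs Q) = 0
u_1(B vs Q) = 3
u_1(C vs Q) = 4
u_1(D vs Q) = 1
max payoff 4 at {C}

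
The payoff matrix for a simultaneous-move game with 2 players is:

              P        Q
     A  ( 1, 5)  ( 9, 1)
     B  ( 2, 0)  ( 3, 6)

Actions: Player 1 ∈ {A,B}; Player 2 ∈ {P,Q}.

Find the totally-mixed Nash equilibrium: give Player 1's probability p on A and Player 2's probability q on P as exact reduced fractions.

p=3/5, q=6/7

P1 indiff ⇒ q·1+(1-q)·9 = q·2+(1-q)·3 ⇒ q(-1) = (1-q)(-6) ⇒ q = 6/7
P2 indiff ⇒ p·5+(1-p)·0 = p·1+(1-p)·6 ⇒ p(4) = (1-p)(6) ⇒ p = 3/5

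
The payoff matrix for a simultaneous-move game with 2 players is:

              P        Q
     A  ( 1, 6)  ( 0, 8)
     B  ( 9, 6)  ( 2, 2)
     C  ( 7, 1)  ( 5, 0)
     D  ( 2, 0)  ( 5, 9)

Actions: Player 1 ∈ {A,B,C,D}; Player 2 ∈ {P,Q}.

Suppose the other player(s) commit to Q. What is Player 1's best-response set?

u_1(A vs Q) = 0
u_1(B vs Q) = 2
u_1(C vs Q) = 5
u_1(D vs Q) = 5
max payoff 5 at {C,D}

BR_1 = {C,D}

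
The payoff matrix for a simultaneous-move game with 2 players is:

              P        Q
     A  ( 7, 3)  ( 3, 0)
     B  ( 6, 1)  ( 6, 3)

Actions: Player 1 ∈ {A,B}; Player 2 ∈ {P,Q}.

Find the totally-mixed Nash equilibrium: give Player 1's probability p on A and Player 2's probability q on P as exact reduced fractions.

P1 indiff ⇒ q·7+(1-q)·3 = q·6+(1-q)·6 ⇒ q(1) = (1-q)(3) ⇒ q = 3/4
P2 indiff ⇒ p·3+(1-p)·1 = p·0+(1-p)·3 ⇒ p(3) = (1-p)(2) ⇒ p = 2/5

P1 mixes 2/5 on A; P2 mixes 3/4 on P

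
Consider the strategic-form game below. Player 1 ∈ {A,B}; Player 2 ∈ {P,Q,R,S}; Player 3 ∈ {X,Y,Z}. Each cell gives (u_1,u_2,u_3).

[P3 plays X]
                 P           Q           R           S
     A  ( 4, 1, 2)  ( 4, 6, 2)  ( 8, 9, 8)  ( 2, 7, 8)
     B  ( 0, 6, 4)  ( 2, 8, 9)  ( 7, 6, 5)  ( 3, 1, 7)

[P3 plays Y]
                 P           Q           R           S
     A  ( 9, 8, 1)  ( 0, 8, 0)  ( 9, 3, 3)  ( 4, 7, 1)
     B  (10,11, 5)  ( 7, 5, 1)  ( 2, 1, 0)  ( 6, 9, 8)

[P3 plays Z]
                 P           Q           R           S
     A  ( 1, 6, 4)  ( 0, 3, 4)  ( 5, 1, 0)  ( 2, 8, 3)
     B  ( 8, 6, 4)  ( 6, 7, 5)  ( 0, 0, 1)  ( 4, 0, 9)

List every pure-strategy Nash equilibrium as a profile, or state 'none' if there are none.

(A,P,X): not NE [P2→R gives 9>1; P3→Z gives 4>2]
(A,P,Y): not NE [P1→B gives 10>9; P3→Z gives 4>1]
(A,P,Z): not NE [P1→B gives 8>1; P2→S gives 8>6]
(A,Q,X): not NE [P2→R gives 9>6; P3→Z gives 4>2]
(A,Q,Y): not NE [P1→B gives 7>0; P3→Z gives 4>0]
(A,Q,Z): not NE [P1→B gives 6>0; P2→S gives 8>3]
(A,R,X): NE
(A,R,Y): not NE [P2→Q gives 8>3; P3→X gives 8>3]
(A,R,Z): not NE [P2→S gives 8>1; P3→X gives 8>0]
(A,S,X): not NE [P1→B gives 3>2; P2→R gives 9>7]
(A,S,Y): not NE [P1→B gives 6>4; P2→Q gives 8>7; P3→X gives 8>1]
(A,S,Z): not NE [P1→B gives 4>2; P3→X gives 8>3]
(B,P,X): not NE [P1→A gives 4>0; P2→Q gives 8>6; P3→Y gives 5>4]
(B,P,Y): NE
(B,P,Z): not NE [P2→Q gives 7>6; P3→Y gives 5>4]
(B,Q,X): not NE [P1→A gives 4>2]
(B,Q,Y): not NE [P2→P gives 11>5; P3→X gives 9>1]
(B,Q,Z): not NE [P3→X gives 9>5]
(B,R,X): not NE [P1→A gives 8>7; P2→Q gives 8>6]
(B,R,Y): not NE [P1→A gives 9>2; P2→P gives 11>1; P3→X gives 5>0]
(B,R,Z): not NE [P1→A gives 5>0; P2→Q gives 7>0; P3→X gives 5>1]
(B,S,X): not NE [P2→Q gives 8>1; P3→Z gives 9>7]
(B,S,Y): not NE [P2→P gives 11>9; P3→Z gives 9>8]
(B,S,Z): not NE [P2→Q gives 7>0]

Nash profiles: (A,R,X), (B,P,Y)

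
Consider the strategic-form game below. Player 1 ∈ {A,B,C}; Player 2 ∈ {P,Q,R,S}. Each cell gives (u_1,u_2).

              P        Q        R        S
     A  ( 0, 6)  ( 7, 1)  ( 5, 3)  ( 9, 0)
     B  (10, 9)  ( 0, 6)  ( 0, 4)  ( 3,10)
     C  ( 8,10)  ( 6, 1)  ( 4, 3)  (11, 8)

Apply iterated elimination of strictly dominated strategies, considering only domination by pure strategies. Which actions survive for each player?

P2 drop Q (P beats it: A:6>1 B:9>6 C:10>1)
P2 drop R (P beats it: A:6>3 B:9>4 C:10>3)
P1 drop A (C beats it: P:8>0 S:11>9)
P1→{B,C} P2→{P,S}

Remaining: P1:{B,C} P2:{P,S}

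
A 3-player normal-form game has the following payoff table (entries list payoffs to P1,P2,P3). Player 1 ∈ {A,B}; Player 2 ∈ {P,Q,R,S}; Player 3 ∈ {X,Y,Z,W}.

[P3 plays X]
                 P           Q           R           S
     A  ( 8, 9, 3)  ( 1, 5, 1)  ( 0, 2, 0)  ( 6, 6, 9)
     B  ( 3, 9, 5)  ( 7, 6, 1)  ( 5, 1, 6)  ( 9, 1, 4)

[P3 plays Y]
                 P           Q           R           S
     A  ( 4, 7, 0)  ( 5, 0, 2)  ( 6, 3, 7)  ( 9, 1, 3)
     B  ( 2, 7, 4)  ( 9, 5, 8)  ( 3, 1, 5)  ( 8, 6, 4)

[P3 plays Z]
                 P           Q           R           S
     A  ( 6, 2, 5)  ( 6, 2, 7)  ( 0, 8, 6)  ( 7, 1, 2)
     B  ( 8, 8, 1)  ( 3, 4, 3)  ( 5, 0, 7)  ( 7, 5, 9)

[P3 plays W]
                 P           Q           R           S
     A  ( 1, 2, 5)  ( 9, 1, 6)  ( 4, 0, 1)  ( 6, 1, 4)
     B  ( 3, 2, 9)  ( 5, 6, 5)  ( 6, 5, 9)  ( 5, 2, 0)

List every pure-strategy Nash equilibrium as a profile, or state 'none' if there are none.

(A,P,X): not NE [P3→W gives 5>3]
(A,P,Y): not NE [P3→W gives 5>0]
(A,P,Z): not NE [P1→B gives 8>6; P2→R gives 8>2]
(A,P,W): not NE [P1→B gives 3>1]
(A,Q,X): not NE [P1→B gives 7>1; P2→P gives 9>5; P3→Z gives 7>1]
(A,Q,Y): not NE [P1→B gives 9>5; P2→P gives 7>0; P3→Z gives 7>2]
(A,Q,Z): not NE [P2→R gives 8>2]
(A,Q,W): not NE [P2→P gives 2>1; P3→Z gives 7>6]
(A,R,X): not NE [P1→B gives 5>0; P2→P gives 9>2; P3→Y gives 7>0]
(A,R,Y): not NE [P2→P gives 7>3]
(A,R,Z): not NE [P1→B gives 5>0; P3→Y gives 7>6]
(A,R,W): not NE [P1→B gives 6>4; P2→P gives 2>0; P3→Y gives 7>1]
(A,S,X): not NE [P1→B gives 9>6; P2→P gives 9>6]
(A,S,Y): not NE [P2→P gives 7>1; P3→X gives 9>3]
(A,S,Z): not NE [P2→R gives 8>1; P3→X gives 9>2]
(A,S,W): not NE [P2→P gives 2>1; P3→X gives 9>4]
(B,P,X): not NE [P1→A gives 8>3; P3→W gives 9>5]
(B,P,Y): not NE [P1→A gives 4>2; P3→W gives 9>4]
(B,P,Z): not NE [P3→W gives 9>1]
(B,P,W): not NE [P2→Q gives 6>2]
(B,Q,X): not NE [P2→P gives 9>6; P3→Y gives 8>1]
(B,Q,Y): not NE [P2→P gives 7>5]
(B,Q,Z): not NE [P1→A gives 6>3; P2→P gives 8>4; P3→Y gives 8>3]
(B,Q,W): not NE [P1→A gives 9>5; P3→Y gives 8>5]
(B,R,X): not NE [P2→P gives 9>1; P3→W gives 9>6]
(B,R,Y): not NE [P1→A gives 6>3; P2→P gives 7>1; P3→W gives 9>5]
(B,R,Z): not NE [P2→P gives 8>0; P3→W gives 9>7]
(B,R,W): not NE [P2→Q gives 6>5]
(B,S,X): not NE [P2→P gives 9>1; P3→Z gives 9>4]
(B,S,Y): not NE [P1→A gives 9>8; P2→P gives 7>6; P3→Z gives 9>4]
(B,S,Z): not NE [P2→P gives 8>5]
(B,S,W): not NE [P1→A gives 6>5; P2→Q gives 6>2; P3→Z gives 9>0]

PSNE: ∅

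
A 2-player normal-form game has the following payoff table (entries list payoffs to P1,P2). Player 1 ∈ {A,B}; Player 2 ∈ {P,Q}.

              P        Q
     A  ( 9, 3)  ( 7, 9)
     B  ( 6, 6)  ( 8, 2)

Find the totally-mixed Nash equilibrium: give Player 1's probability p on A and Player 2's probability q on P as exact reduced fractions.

P1 indiff ⇒ q·9+(1-q)·7 = q·6+(1-q)·8 ⇒ q(3) = (1-q)(1) ⇒ q = 1/4
P2 indiff ⇒ p·3+(1-p)·6 = p·9+(1-p)·2 ⇒ p(-6) = (1-p)(-4) ⇒ p = 2/5

P1 mixes 2/5 on A; P2 mixes 1/4 on P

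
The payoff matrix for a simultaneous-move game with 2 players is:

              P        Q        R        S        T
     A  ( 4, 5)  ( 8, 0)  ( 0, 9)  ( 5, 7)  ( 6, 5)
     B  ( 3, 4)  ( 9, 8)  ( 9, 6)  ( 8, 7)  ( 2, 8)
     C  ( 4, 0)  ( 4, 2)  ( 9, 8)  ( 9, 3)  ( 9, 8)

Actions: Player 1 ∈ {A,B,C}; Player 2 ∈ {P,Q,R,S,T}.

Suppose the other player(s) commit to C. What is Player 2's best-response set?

u_2(P vs C) = 0
u_2(Q vs C) = 2
u_2(R vs C) = 8
u_2(S vs C) = 3
u_2(T vs C) = 8
max payoff 8 at {R,T}

P2 best: {R,T}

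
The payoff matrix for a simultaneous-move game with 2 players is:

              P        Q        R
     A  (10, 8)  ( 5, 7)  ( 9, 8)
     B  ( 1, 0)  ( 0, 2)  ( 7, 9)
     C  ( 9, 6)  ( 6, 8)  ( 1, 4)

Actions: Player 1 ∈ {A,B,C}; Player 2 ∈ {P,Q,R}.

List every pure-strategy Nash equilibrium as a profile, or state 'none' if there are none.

PSNE = {(A,P), (A,R), (C,Q)}

(A,P): NE
(A,Q): not NE [P1→C gives 6>5; P2→R gives 8>7]
(A,R): NE
(B,P): not NE [P1→A gives 10>1; P2→R gives 9>0]
(B,Q): not NE [P1→C gives 6>0; P2→R gives 9>2]
(B,R): not NE [P1→A gives 9>7]
(C,P): not NE [P1→A gives 10>9; P2→Q gives 8>6]
(C,Q): NE
(C,R): not NE [P1→A gives 9>1; P2→Q gives 8>4]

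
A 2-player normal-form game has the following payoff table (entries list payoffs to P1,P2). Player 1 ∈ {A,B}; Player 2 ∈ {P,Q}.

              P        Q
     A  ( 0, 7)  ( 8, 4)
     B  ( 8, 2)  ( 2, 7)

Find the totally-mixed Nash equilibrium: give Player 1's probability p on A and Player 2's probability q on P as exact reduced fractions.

P1 indiff ⇒ q·0+(1-q)·8 = q·8+(1-q)·2 ⇒ q(-8) = (1-q)(-6) ⇒ q = 3/7
P2 indiff ⇒ p·7+(1-p)·2 = p·4+(1-p)·7 ⇒ p(3) = (1-p)(5) ⇒ p = 5/8

p=5/8, q=3/7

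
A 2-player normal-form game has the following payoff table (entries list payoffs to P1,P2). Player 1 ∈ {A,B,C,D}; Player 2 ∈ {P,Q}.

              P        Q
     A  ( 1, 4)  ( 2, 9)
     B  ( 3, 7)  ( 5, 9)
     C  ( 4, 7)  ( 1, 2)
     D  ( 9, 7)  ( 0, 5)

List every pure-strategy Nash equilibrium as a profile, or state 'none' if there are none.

(A,P): not NE [P1→D gives 9>1; P2→Q gives 9>4]
(A,Q): not NE [P1→B gives 5>2]
(B,P): not NE [P1→D gives 9>3; P2→Q gives 9>7]
(B,Q): NE
(C,P): not NE [P1→D gives 9>4]
(C,Q): not NE [P1→B gives 5>1; P2→P gives 7>2]
(D,P): NE
(D,Q): not NE [P1→B gives 5>0; P2→P gives 7>5]

NE set: (B,Q), (D,P)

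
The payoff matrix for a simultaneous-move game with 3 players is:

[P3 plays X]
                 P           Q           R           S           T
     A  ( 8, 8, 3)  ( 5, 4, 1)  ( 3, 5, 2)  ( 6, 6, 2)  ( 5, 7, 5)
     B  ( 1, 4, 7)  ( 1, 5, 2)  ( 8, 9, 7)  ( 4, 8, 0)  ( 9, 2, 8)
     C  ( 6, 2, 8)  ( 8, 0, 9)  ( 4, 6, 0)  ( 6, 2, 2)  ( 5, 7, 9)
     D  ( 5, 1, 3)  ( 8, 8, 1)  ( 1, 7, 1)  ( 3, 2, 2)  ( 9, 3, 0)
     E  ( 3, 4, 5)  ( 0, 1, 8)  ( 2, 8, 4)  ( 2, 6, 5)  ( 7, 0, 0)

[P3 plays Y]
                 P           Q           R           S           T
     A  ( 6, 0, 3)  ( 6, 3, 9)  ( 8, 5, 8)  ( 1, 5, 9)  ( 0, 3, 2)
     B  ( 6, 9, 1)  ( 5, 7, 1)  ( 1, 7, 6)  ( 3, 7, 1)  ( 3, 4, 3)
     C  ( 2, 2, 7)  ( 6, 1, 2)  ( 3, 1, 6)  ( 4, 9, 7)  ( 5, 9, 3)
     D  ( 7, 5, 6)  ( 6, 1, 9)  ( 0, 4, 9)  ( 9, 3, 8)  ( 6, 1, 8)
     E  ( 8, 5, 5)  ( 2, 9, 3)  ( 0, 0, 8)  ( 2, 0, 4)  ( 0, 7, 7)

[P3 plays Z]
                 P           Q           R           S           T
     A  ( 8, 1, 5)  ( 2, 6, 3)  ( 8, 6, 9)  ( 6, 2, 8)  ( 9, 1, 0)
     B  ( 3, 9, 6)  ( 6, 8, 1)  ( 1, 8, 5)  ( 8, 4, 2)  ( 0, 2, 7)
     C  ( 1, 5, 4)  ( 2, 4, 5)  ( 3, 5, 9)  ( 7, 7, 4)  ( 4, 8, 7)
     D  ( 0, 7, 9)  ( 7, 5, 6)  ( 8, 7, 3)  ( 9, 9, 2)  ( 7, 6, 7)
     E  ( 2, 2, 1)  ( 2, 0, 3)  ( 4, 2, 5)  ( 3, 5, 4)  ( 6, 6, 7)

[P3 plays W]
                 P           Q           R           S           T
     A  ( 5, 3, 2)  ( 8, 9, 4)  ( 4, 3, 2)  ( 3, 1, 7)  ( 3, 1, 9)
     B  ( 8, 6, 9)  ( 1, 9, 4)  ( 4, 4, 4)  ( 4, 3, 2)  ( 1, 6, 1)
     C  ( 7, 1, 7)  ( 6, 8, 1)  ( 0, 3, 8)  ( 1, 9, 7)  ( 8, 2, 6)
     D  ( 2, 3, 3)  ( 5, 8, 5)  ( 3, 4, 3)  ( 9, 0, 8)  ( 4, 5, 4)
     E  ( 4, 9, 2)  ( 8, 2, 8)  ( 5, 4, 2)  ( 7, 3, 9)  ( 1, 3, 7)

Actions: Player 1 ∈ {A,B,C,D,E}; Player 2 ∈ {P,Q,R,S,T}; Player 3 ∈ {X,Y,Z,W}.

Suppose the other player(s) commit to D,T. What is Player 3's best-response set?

argmax u_3 = {Y}

u_3(X vs D,T) = 0
u_3(Y vs D,T) = 8
u_3(Z vs D,T) = 7
u_3(W vs D,T) = 4
max payoff 8 at {Y}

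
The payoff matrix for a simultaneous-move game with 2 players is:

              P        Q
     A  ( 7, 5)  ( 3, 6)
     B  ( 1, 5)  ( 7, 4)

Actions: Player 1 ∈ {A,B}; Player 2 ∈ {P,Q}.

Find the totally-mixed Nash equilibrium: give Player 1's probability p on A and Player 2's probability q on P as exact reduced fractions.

(p,q) = (1/2, 2/5)

P1 indiff ⇒ q·7+(1-q)·3 = q·1+(1-q)·7 ⇒ q(6) = (1-q)(4) ⇒ q = 2/5
P2 indiff ⇒ p·5+(1-p)·5 = p·6+(1-p)·4 ⇒ p(-1) = (1-p)(-1) ⇒ p = 1/2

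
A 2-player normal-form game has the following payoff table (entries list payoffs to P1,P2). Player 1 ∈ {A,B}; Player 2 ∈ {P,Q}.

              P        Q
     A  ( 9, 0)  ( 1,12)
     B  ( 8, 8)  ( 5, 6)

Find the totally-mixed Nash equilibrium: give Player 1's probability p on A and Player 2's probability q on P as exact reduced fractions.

p=1/7, q=4/5

P1 indiff ⇒ q·9+(1-q)·1 = q·8+(1-q)·5 ⇒ q(1) = (1-q)(4) ⇒ q = 4/5
P2 indiff ⇒ p·0+(1-p)·8 = p·12+(1-p)·6 ⇒ p(-12) = (1-p)(-2) ⇒ p = 1/7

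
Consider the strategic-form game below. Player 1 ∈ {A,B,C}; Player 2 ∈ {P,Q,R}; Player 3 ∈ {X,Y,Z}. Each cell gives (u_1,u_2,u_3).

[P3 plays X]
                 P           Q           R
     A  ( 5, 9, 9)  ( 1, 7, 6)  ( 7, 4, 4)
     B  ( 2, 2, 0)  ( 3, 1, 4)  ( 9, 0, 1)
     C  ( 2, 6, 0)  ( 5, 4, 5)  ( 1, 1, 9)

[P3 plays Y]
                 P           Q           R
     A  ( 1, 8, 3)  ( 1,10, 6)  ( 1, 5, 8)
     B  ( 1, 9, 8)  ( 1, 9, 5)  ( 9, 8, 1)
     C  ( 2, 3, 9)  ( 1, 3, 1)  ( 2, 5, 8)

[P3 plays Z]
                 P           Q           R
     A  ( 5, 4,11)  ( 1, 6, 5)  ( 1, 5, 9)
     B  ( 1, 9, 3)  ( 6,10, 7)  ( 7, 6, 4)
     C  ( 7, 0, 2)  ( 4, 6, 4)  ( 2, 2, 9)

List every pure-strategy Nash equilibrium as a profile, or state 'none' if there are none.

Nash profiles: (A,Q,Y), (B,Q,Z)

(A,P,X): not NE [P3→Z gives 11>9]
(A,P,Y): not NE [P1→C gives 2>1; P2→Q gives 10>8; P3→Z gives 11>3]
(A,P,Z): not NE [P1→C gives 7>5; P2→Q gives 6>4]
(A,Q,X): not NE [P1→C gives 5>1; P2→P gives 9>7]
(A,Q,Y): NE
(A,Q,Z): not NE [P1→B gives 6>1; P3→Y gives 6>5]
(A,R,X): not NE [P1→B gives 9>7; P2→P gives 9>4; P3→Z gives 9>4]
(A,R,Y): not NE [P1→B gives 9>1; P2→Q gives 10>5; P3→Z gives 9>8]
(A,R,Z): not NE [P1→B gives 7>1; P2→Q gives 6>5]
(B,P,X): not NE [P1→A gives 5>2; P3→Y gives 8>0]
(B,P,Y): not NE [P1→C gives 2>1]
(B,P,Z): not NE [P1→C gives 7>1; P2→Q gives 10>9; P3→Y gives 8>3]
(B,Q,X): not NE [P1→C gives 5>3; P2→P gives 2>1; P3→Z gives 7>4]
(B,Q,Y): not NE [P3→Z gives 7>5]
(B,Q,Z): NE
(B,R,X): not NE [P2→P gives 2>0; P3→Z gives 4>1]
(B,R,Y): not NE [P2→Q gives 9>8; P3→Z gives 4>1]
(B,R,Z): not NE [P2→Q gives 10>6]
(C,P,X): not NE [P1→A gives 5>2; P3→Y gives 9>0]
(C,P,Y): not NE [P2→R gives 5>3]
(C,P,Z): not NE [P2→Q gives 6>0; P3→Y gives 9>2]
(C,Q,X): not NE [P2→P gives 6>4]
(C,Q,Y): not NE [P2→R gives 5>3; P3→X gives 5>1]
(C,Q,Z): not NE [P1→B gives 6>4; P3→X gives 5>4]
(C,R,X): not NE [P1→B gives 9>1; P2→P gives 6>1]
(C,R,Y): not NE [P1→B gives 9>2; P3→Z gives 9>8]
(C,R,Z): not NE [P1→B gives 7>2; P2→Q gives 6>2]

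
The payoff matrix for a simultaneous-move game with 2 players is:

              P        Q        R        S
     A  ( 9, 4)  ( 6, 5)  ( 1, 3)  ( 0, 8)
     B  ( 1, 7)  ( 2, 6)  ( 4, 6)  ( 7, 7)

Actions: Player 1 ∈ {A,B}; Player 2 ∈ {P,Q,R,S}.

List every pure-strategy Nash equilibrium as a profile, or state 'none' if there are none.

Nash profiles: (B,S)

(A,P): not NE [P2→S gives 8>4]
(A,Q): not NE [P2→S gives 8>5]
(A,R): not NE [P1→B gives 4>1; P2→S gives 8>3]
(A,S): not NE [P1→B gives 7>0]
(B,P): not NE [P1→A gives 9>1]
(B,Q): not NE [P1→A gives 6>2; P2→S gives 7>6]
(B,R): not NE [P2→S gives 7>6]
(B,S): NE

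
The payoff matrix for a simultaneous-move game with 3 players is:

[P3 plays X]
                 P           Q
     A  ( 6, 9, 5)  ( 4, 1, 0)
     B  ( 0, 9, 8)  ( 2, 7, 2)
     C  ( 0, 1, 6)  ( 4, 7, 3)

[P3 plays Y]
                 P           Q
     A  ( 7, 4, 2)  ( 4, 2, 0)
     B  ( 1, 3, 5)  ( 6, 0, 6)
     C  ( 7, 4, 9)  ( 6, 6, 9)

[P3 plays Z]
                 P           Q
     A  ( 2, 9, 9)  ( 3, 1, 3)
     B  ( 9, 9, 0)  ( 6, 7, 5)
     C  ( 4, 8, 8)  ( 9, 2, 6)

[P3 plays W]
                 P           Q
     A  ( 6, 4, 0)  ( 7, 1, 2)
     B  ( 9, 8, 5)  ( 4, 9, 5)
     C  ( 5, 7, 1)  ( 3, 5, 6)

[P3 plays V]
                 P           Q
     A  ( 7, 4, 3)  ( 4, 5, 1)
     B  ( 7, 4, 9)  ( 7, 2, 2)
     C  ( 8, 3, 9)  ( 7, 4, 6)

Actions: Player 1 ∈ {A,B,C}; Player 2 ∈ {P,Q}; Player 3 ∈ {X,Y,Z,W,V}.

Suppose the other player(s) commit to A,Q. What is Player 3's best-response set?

u_3(X vs A,Q) = 0
u_3(Y vs A,Q) = 0
u_3(Z vs A,Q) = 3
u_3(W vs A,Q) = 2
u_3(V vs A,Q) = 1
max payoff 3 at {Z}

BR_3 = {Z}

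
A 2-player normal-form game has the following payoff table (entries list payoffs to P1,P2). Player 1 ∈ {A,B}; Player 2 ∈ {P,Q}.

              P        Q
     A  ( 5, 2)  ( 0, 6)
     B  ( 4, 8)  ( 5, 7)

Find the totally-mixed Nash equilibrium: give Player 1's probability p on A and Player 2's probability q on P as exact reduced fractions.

(p,q) = (1/5, 5/6)

P1 indiff ⇒ q·5+(1-q)·0 = q·4+(1-q)·5 ⇒ q(1) = (1-q)(5) ⇒ q = 5/6
P2 indiff ⇒ p·2+(1-p)·8 = p·6+(1-p)·7 ⇒ p(-4) = (1-p)(-1) ⇒ p = 1/5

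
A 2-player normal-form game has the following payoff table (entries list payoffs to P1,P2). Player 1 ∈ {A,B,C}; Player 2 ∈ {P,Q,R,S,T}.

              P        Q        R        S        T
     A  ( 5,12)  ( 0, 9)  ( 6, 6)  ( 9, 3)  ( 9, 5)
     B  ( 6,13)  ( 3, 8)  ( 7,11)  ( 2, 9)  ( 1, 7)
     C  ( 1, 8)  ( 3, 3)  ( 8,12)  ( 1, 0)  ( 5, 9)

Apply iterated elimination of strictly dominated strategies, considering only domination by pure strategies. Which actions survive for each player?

P2 drop Q (P beats it: A:12>9 B:13>8 C:8>3)
P2 drop S (P beats it: A:12>3 B:13>9 C:8>0)
P2 drop T (R beats it: A:6>5 B:11>7 C:12>9)
P1 drop A (B beats it: P:6>5 R:7>6)
P1→{B,C} P2→{P,R}

IESDS → P1:{B,C} P2:{P,R}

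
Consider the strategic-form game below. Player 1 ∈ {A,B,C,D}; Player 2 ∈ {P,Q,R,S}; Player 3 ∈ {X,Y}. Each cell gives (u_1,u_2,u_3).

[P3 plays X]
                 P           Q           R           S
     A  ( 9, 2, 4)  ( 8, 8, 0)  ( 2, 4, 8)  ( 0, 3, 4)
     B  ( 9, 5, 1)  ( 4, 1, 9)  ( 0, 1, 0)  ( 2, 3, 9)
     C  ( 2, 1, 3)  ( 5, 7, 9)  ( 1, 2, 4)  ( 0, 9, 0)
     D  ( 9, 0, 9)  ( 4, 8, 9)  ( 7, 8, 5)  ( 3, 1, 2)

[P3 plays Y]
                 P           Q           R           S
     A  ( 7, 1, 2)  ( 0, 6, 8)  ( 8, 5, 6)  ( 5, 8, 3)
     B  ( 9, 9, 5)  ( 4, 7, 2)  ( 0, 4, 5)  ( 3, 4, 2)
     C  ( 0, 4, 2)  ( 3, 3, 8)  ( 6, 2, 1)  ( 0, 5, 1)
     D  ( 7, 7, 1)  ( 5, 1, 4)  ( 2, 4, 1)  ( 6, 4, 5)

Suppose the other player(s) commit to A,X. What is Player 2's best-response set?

u_2(P vs A,X) = 2
u_2(Q vs A,X) = 8
u_2(R vs A,X) = 4
u_2(S vs A,X) = 3
max payoff 8 at {Q}

P2 best: {Q}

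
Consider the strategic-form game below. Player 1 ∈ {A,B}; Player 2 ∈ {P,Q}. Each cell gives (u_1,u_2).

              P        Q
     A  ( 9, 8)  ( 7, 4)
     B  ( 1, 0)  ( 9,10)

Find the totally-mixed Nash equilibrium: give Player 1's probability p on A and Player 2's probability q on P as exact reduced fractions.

p=5/7, q=1/5

P1 indiff ⇒ q·9+(1-q)·7 = q·1+(1-q)·9 ⇒ q(8) = (1-q)(2) ⇒ q = 1/5
P2 indiff ⇒ p·8+(1-p)·0 = p·4+(1-p)·10 ⇒ p(4) = (1-p)(10) ⇒ p = 5/7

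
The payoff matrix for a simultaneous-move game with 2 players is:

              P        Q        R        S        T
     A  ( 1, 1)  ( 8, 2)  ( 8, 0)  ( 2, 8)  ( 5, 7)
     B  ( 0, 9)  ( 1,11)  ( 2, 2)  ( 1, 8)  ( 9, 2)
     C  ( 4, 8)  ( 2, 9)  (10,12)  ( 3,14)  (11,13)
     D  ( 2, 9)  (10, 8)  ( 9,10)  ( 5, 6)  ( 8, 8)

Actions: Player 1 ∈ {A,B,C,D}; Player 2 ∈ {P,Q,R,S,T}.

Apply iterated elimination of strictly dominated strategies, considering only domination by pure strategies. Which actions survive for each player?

Remaining: P1:{C,D} P2:{R,S,T}

P1 drop A (D beats it: P:2>1 Q:10>8 R:9>8 S:5>2 T:8>5)
P1 drop B (C beats it: P:4>0 Q:2>1 R:10>2 S:3>1 T:11>9)
P2 drop P (R beats it: C:12>8 D:10>9)
P2 drop Q (R beats it: C:12>9 D:10>8)
P1→{C,D} P2→{R,S,T}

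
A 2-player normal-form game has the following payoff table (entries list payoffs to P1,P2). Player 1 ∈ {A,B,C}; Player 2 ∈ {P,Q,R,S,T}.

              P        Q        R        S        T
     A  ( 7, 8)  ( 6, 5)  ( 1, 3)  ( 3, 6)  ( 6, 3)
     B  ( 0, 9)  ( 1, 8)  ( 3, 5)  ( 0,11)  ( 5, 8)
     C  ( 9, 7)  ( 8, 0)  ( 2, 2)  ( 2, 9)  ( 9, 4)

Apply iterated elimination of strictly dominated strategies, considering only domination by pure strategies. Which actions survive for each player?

Remaining: P1:{A,C} P2:{P,S}

P2 drop Q (P beats it: A:8>5 B:9>8 C:7>0)
P2 drop R (P beats it: A:8>3 B:9>5 C:7>2)
P1 drop B (A beats it: P:7>0 S:3>0 T:6>5)
P2 drop T (P beats it: A:8>3 C:7>4)
P1→{A,C} P2→{P,S}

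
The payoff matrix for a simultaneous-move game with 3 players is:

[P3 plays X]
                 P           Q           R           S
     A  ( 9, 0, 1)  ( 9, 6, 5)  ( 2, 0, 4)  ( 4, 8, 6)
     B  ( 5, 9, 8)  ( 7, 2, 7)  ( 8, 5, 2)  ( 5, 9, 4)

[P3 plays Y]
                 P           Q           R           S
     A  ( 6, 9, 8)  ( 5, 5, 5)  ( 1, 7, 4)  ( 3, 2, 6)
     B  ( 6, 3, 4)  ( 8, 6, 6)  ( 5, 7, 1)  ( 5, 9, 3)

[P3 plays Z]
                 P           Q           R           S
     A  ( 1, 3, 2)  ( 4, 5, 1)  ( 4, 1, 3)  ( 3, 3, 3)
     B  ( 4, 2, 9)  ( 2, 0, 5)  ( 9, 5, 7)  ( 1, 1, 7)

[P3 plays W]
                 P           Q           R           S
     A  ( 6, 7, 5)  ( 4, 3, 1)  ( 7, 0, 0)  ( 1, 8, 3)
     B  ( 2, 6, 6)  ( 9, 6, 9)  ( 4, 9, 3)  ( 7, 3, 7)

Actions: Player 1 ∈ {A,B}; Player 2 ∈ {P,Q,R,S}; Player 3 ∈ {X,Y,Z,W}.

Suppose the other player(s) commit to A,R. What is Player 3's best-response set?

u_3(X vs A,R) = 4
u_3(Y vs A,R) = 4
u_3(Z vs A,R) = 3
u_3(W vs A,R) = 0
max payoff 4 at {X,Y}

P3 best: {X,Y}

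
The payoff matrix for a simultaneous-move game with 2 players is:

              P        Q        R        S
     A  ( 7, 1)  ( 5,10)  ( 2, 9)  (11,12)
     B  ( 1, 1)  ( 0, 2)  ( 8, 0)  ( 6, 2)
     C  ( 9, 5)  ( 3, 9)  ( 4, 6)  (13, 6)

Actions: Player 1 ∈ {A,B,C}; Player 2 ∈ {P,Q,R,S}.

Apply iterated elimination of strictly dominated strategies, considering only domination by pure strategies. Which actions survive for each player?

IESDS → P1:{A,C} P2:{Q,S}

P2 drop P (Q beats it: A:10>1 B:2>1 C:9>5)
P2 drop R (Q beats it: A:10>9 B:2>0 C:9>6)
P1 drop B (A beats it: Q:5>0 S:11>6)
P1→{A,C} P2→{Q,S}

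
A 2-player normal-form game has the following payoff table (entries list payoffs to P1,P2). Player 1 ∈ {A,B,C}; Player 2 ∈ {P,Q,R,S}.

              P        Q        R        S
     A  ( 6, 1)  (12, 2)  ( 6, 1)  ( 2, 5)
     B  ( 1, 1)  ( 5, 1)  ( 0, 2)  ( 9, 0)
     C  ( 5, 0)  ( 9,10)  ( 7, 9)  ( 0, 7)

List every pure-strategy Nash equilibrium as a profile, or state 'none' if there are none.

Equilibria: none

(A,P): not NE [P2→S gives 5>1]
(A,Q): not NE [P2→S gives 5>2]
(A,R): not NE [P1→C gives 7>6; P2→S gives 5>1]
(A,S): not NE [P1→B gives 9>2]
(B,P): not NE [P1→A gives 6>1; P2→R gives 2>1]
(B,Q): not NE [P1→A gives 12>5; P2→R gives 2>1]
(B,R): not NE [P1→C gives 7>0]
(B,S): not NE [P2→R gives 2>0]
(C,P): not NE [P1→A gives 6>5; P2→Q gives 10>0]
(C,Q): not NE [P1→A gives 12>9]
(C,R): not NE [P2→Q gives 10>9]
(C,S): not NE [P1→B gives 9>0; P2→Q gives 10>7]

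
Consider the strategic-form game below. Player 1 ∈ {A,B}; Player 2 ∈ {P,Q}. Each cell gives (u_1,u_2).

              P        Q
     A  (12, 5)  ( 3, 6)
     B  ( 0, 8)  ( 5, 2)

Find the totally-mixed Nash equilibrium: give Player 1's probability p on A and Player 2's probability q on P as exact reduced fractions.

P1 indiff ⇒ q·12+(1-q)·3 = q·0+(1-q)·5 ⇒ q(12) = (1-q)(2) ⇒ q = 1/7
P2 indiff ⇒ p·5+(1-p)·8 = p·6+(1-p)·2 ⇒ p(-1) = (1-p)(-6) ⇒ p = 6/7

P1 mixes 6/7 on A; P2 mixes 1/7 on P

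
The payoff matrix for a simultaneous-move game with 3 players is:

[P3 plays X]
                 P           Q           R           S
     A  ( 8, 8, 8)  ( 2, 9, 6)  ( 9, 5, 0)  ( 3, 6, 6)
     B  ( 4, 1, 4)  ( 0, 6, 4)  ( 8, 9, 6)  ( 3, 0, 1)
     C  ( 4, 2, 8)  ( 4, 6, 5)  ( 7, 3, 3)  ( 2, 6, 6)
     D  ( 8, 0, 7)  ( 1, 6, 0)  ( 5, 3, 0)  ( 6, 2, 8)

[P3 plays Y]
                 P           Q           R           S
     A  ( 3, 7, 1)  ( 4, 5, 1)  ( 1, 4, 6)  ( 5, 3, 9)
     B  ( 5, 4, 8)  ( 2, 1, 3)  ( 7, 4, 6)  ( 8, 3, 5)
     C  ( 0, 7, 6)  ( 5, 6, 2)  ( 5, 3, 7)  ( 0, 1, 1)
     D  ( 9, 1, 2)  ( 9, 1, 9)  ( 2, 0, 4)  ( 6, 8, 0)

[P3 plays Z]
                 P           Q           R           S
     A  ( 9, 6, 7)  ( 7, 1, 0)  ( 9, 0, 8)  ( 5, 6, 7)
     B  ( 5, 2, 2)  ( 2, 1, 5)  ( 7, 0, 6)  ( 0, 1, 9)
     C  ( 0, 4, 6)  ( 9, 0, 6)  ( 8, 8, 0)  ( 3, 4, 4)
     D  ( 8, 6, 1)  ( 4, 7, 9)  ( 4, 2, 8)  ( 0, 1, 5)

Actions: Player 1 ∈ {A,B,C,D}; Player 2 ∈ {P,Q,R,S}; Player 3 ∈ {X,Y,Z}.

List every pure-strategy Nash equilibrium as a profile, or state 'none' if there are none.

(A,P,X): not NE [P2→Q gives 9>8]
(A,P,Y): not NE [P1→D gives 9>3; P3→X gives 8>1]
(A,P,Z): not NE [P3→X gives 8>7]
(A,Q,X): not NE [P1→C gives 4>2]
(A,Q,Y): not NE [P1→D gives 9>4; P2→P gives 7>5; P3→X gives 6>1]
(A,Q,Z): not NE [P1→C gives 9>7; P2→S gives 6>1; P3→X gives 6>0]
(A,R,X): not NE [P2→Q gives 9>5; P3→Z gives 8>0]
(A,R,Y): not NE [P1→B gives 7>1; P2→P gives 7>4; P3→Z gives 8>6]
(A,R,Z): not NE [P2→S gives 6>0]
(A,S,X): not NE [P1→D gives 6>3; P2→Q gives 9>6; P3→Y gives 9>6]
(A,S,Y): not NE [P1→B gives 8>5; P2→P gives 7>3]
(A,S,Z): not NE [P3→Y gives 9>7]
(B,P,X): not NE [P1→D gives 8>4; P2→R gives 9>1; P3→Y gives 8>4]
(B,P,Y): not NE [P1→D gives 9>5]
(B,P,Z): not NE [P1→A gives 9>5; P3→Y gives 8>2]
(B,Q,X): not NE [P1→C gives 4>0; P2→R gives 9>6; P3→Z gives 5>4]
(B,Q,Y): not NE [P1→D gives 9>2; P2→R gives 4>1; P3→Z gives 5>3]
(B,Q,Z): not NE [P1→C gives 9>2; P2→P gives 2>1]
(B,R,X): not NE [P1→A gives 9>8]
(B,R,Y): NE
(B,R,Z): not NE [P1→A gives 9>7; P2→P gives 2>0]
(B,S,X): not NE [P1→D gives 6>3; P2→R gives 9>0; P3→Z gives 9>1]
(B,S,Y): not NE [P2→R gives 4>3; P3→Z gives 9>5]
(B,S,Z): not NE [P1→A gives 5>0; P2→P gives 2>1]
(C,P,X): not NE [P1→D gives 8>4; P2→S gives 6>2]
(C,P,Y): not NE [P1→D gives 9>0; P3→X gives 8>6]
(C,P,Z): not NE [P1→A gives 9>0; P2→R gives 8>4; P3→X gives 8>6]
(C,Q,X): not NE [P3→Z gives 6>5]
(C,Q,Y): not NE [P1→D gives 9>5; P2→P gives 7>6; P3→Z gives 6>2]
(C,Q,Z): not NE [P2→R gives 8>0]
(C,R,X): not NE [P1→A gives 9>7; P2→S gives 6>3; P3→Y gives 7>3]
(C,R,Y): not NE [P1→B gives 7>5; P2→P gives 7>3]
(C,R,Z): not NE [P1→A gives 9>8; P3→Y gives 7>0]
(C,S,X): not NE [P1→D gives 6>2]
(C,S,Y): not NE [P1→B gives 8>0; P2→P gives 7>1; P3→X gives 6>1]
(C,S,Z): not NE [P1→A gives 5>3; P2→R gives 8>4; P3→X gives 6>4]
(D,P,X): not NE [P2→Q gives 6>0]
(D,P,Y): not NE [P2→S gives 8>1; P3→X gives 7>2]
(D,P,Z): not NE [P1→A gives 9>8; P2→Q gives 7>6; P3→X gives 7>1]
(D,Q,X): not NE [P1→C gives 4>1; P3→Z gives 9>0]
(D,Q,Y): not NE [P2→S gives 8>1]
(D,Q,Z): not NE [P1→C gives 9>4]
(D,R,X): not NE [P1→A gives 9>5; P2→Q gives 6>3; P3→Z gives 8>0]
(D,R,Y): not NE [P1→B gives 7>2; P2→S gives 8>0; P3→Z gives 8>4]
(D,R,Z): not NE [P1→A gives 9>4; P2→Q gives 7>2]
(D,S,X): not NE [P2→Q gives 6>2]
(D,S,Y): not NE [P1→B gives 8>6; P3→X gives 8>0]
(D,S,Z): not NE [P1→A gives 5>0; P2→Q gives 7>1; P3→X gives 8>5]

NE set: (B,R,Y)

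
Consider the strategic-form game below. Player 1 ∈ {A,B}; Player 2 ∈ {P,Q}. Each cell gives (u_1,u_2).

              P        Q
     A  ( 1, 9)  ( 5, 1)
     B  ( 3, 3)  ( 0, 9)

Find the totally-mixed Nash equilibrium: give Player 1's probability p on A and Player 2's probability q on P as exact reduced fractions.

P1 indiff ⇒ q·1+(1-q)·5 = q·3+(1-q)·0 ⇒ q(-2) = (1-q)(-5) ⇒ q = 5/7
P2 indiff ⇒ p·9+(1-p)·3 = p·1+(1-p)·9 ⇒ p(8) = (1-p)(6) ⇒ p = 3/7

(p,q) = (3/7, 5/7)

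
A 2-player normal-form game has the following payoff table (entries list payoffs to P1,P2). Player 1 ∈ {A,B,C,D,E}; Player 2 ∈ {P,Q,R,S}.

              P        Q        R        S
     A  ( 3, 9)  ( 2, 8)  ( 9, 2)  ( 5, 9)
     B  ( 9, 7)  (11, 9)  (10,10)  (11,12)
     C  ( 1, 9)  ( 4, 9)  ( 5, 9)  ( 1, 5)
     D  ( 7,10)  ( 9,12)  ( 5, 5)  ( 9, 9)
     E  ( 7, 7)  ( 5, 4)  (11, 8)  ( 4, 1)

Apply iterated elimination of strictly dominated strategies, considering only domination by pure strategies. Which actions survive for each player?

Survivors P1:{B,E} P2:{R,S}

P1 drop A (B beats it: P:9>3 Q:11>2 R:10>9 S:11>5)
P1 drop C (B beats it: P:9>1 Q:11>4 R:10>5 S:11>1)
P1 drop D (B beats it: P:9>7 Q:11>9 R:10>5 S:11>9)
P2 drop P (R beats it: B:10>7 E:8>7)
P2 drop Q (R beats it: B:10>9 E:8>4)
P1→{B,E} P2→{R,S}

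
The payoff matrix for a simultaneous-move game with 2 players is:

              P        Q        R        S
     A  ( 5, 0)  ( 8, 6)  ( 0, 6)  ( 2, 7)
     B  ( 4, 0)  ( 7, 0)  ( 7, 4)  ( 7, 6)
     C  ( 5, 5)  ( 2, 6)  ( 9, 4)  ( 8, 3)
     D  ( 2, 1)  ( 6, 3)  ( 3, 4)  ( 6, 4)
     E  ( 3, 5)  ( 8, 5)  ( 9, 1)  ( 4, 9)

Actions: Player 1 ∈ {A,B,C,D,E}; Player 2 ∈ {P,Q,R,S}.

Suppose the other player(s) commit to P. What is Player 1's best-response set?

u_1(A vs P) = 5
u_1(B vs P) = 4
u_1(C vs P) = 5
u_1(D vs P) = 2
u_1(E vs P) = 3
max payoff 5 at {A,C}

argmax u_1 = {A,C}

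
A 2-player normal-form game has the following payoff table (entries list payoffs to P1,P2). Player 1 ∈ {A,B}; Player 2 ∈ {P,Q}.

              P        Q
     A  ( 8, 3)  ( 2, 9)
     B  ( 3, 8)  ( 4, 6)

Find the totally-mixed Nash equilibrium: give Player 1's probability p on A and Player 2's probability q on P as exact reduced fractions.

(p,q) = (1/4, 2/7)

P1 indiff ⇒ q·8+(1-q)·2 = q·3+(1-q)·4 ⇒ q(5) = (1-q)(2) ⇒ q = 2/7
P2 indiff ⇒ p·3+(1-p)·8 = p·9+(1-p)·6 ⇒ p(-6) = (1-p)(-2) ⇒ p = 1/4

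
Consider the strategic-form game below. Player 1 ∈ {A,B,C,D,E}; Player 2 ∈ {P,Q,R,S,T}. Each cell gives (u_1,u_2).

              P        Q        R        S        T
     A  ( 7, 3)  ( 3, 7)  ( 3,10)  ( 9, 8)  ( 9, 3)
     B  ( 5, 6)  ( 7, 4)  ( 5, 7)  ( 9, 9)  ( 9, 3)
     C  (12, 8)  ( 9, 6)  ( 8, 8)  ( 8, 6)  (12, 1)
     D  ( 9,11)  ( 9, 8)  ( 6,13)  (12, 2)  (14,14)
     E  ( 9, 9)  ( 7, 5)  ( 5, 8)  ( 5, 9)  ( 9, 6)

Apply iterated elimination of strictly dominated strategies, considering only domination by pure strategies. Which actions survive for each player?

P1 drop A (D beats it: P:9>7 Q:9>3 R:6>3 S:12>9 T:14>9)
P1 drop B (D beats it: P:9>5 Q:9>7 R:6>5 S:12>9 T:14>9)
P1 drop E (C beats it: P:12>9 Q:9>7 R:8>5 S:8>5 T:12>9)
P2 drop Q (P beats it: C:8>6 D:11>8)
P2 drop S (P beats it: C:8>6 D:11>2)
P1→{C,D} P2→{P,R,T}

IESDS → P1:{C,D} P2:{P,R,T}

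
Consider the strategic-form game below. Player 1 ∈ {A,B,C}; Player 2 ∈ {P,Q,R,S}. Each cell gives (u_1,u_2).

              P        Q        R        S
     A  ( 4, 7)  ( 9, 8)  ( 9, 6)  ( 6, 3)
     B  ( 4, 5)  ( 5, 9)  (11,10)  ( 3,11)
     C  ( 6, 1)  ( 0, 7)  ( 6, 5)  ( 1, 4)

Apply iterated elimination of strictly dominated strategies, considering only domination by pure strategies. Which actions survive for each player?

P2 drop P (Q beats it: A:8>7 B:9>5 C:7>1)
P1 drop C (A beats it: Q:9>0 R:9>6 S:6>1)
P1→{A,B} P2→{Q,R,S}

Remaining: P1:{A,B} P2:{Q,R,S}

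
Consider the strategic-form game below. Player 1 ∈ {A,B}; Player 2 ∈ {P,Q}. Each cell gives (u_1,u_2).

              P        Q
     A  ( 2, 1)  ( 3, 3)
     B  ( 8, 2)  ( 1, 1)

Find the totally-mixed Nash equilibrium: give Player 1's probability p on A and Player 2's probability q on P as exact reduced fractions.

p=1/3, q=1/4

P1 indiff ⇒ q·2+(1-q)·3 = q·8+(1-q)·1 ⇒ q(-6) = (1-q)(-2) ⇒ q = 1/4
P2 indiff ⇒ p·1+(1-p)·2 = p·3+(1-p)·1 ⇒ p(-2) = (1-p)(-1) ⇒ p = 1/3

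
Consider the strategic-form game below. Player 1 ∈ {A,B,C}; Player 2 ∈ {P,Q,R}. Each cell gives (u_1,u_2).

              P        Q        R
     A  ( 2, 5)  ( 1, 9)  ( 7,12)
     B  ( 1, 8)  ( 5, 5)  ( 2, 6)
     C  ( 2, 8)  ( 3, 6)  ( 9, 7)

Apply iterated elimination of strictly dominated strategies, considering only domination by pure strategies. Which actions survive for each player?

Survivors P1:{A,C} P2:{P,R}

P2 drop Q (R beats it: A:12>9 B:6>5 C:7>6)
P1 drop B (A beats it: P:2>1 R:7>2)
P1→{A,C} P2→{P,R}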